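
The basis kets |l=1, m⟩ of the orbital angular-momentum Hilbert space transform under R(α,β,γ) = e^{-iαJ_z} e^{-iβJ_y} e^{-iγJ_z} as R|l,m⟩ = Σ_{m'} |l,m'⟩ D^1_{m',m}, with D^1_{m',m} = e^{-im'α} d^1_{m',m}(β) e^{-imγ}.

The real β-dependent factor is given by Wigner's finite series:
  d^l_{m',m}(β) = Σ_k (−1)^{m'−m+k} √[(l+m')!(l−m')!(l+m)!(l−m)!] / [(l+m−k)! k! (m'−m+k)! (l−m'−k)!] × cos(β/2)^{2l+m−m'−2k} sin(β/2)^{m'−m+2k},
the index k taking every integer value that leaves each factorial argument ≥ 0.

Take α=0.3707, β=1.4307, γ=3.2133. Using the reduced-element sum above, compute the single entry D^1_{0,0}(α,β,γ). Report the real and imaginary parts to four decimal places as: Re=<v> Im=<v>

D^1_{0,0}(0.3707,1.4307,3.2133) = e^{-i·0·0.3707}·d^1_{0,0}(1.4307)·e^{-i·0·3.2133}. Compute d first:
Half-angle: c=0.754864, s=0.655882. N=√(1·1·1·1)=1.000000
k: max(0,(0)−(0))=0 … min(1+(0),1−(0))=1
  k=0: (−1)^0·1.0000/(1)·0.7549^2·0.6559^0 = +0.569819
  k=1: (−1)^1·1.0000/(1)·0.7549^0·0.6559^2 = -0.430181
d^1_{0,0}(1.4307) = +0.569819 -0.430181 = +0.139638
Phases: e^{-i·(0)·0.3707}=+1.000000+0.000000i, e^{-i·(0)·3.2133}=+1.000000+0.000000i ⇒ D=+0.139638+0.000000i

Re=0.1396 Im=0.0000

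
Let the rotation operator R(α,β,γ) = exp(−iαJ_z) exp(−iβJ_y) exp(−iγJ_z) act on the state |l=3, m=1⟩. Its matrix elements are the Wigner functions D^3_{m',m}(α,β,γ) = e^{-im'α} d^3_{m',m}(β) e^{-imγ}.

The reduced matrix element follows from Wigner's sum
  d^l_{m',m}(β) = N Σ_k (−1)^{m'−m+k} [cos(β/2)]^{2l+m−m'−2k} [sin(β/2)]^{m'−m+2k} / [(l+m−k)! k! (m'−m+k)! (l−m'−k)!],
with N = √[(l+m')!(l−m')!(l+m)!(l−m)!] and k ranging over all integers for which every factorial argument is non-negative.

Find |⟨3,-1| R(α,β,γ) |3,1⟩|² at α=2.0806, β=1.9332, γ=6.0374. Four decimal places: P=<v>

D^3_{-1,1}(2.0806,1.9332,6.0374) = e^{-i·-1·2.0806}·d^3_{-1,1}(1.9332)·e^{-i·1·6.0374}. Compute d first:
Half-angle: c=0.568101, s=0.822959. N=√(2·24·24·2)=48.000000
k∈{2,3,4} keeps every argument non-negative
  k=2: (−1)^0·48.0000/(8)·0.5681^4·0.8230^2 = +0.423262
  k=3: (−1)^1·48.0000/(6)·0.5681^2·0.8230^4 = -1.184278
  k=4: (−1)^2·48.0000/(48)·0.5681^0·0.8230^6 = +0.310648
d^3_{-1,1}(1.9332) = +0.423262 -1.184278 +0.310648 = -0.450367
|D^3_{-1,1}|² = |d^3_{-1,1}(β)|² = (-0.450367)² = 0.202831 (the z-rotation phases have unit modulus)

P=0.2028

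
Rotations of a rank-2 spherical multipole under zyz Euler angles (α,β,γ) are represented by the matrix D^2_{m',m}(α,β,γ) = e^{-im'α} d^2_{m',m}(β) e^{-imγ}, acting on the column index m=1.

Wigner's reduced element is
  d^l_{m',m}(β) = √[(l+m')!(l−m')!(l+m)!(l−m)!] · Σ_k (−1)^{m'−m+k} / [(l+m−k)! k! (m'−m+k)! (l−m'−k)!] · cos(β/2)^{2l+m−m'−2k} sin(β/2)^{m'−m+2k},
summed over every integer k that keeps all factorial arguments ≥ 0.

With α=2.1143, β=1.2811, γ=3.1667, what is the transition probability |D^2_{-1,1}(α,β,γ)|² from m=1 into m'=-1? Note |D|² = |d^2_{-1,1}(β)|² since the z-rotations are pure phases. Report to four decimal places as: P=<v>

D^2_{-1,1}(2.1143,1.2811,3.1667) = e^{-i·-1·2.1143}·d^2_{-1,1}(1.2811)·e^{-i·1·3.1667}. Compute d first:
With c≡cos(β/2)=0.801767 and s≡sin(β/2)=0.597637, N=[1·6·6·1]^{1/2}=6.000000
Admissible k: 2..3 (factorial args all ≥0)
  k=2: (−1)^0·6.0000/(2)·0.8018^2·0.5976^2 = +0.688798
  k=3: (−1)^1·6.0000/(6)·0.8018^0·0.5976^4 = -0.127570
d^2_{-1,1}(1.2811) = +0.688798 -0.127570 = +0.561228
|D^2_{-1,1}|² = |d^2_{-1,1}(β)|² = (+0.561228)² = 0.314977 (the z-rotation phases have unit modulus)

P=0.3150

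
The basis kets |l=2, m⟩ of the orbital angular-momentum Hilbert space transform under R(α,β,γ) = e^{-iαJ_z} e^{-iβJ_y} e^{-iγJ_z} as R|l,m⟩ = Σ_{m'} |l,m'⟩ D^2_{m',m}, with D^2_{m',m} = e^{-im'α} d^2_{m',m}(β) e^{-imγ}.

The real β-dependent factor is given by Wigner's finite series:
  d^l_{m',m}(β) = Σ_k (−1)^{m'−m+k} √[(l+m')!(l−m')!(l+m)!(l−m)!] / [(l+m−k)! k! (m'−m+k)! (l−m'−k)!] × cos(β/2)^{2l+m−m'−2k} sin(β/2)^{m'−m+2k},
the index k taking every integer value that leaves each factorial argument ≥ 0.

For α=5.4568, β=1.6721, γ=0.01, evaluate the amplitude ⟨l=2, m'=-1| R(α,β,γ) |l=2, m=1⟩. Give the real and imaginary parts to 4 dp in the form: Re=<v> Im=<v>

Re=0.2943 Im=-0.3260

Split into d^2_{-1,1}(β=1.6721) × two z-phases.
c=cos(1.6721/2)=0.670399, s=sin(1.6721/2)=0.742001; N=√[1·6·6·1]=6.000000
k∈{2,3} keeps every argument non-negative
  k=2: (−1)^0·6.0000/(2)·0.6704^2·0.7420^2 = +0.742329
  k=3: (−1)^1·6.0000/(6)·0.6704^0·0.7420^4 = -0.303122
d^2_{-1,1}(1.6721) = +0.742329 -0.303122 = +0.439207
Phases: e^{-i·(-1)·5.4568}=+0.677539-0.735487i, e^{-i·(1)·0.01}=+0.999950-0.010000i ⇒ D=+0.294335-0.325991i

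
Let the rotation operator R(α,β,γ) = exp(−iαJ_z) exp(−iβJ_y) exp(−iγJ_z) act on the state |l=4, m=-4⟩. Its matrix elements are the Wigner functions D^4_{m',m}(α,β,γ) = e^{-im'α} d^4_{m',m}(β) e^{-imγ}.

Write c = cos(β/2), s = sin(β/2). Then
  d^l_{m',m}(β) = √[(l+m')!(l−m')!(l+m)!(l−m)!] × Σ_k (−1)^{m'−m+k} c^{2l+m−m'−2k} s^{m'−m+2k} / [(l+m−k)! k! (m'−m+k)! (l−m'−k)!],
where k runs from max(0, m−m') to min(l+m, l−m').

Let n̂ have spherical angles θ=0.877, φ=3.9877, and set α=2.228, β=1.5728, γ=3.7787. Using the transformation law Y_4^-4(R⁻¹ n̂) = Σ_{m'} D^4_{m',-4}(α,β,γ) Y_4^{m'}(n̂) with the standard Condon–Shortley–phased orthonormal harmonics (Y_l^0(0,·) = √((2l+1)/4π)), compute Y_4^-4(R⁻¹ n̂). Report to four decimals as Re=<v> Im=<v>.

Need the full column D^4_{m',-4} for m'=−4..4 at α=2.228, β=1.5728, γ=3.7787.
cos(β/2)=0.706398, sin(β/2)=0.707815
d^4_{-4,-4}: single k=0 term ⇒ +0.062001;  D = +0.027794-0.055421i
d^4_{-3,-4}: single k=0 term ⇒ -0.175716;  D = +0.172475-0.033591i
d^4_{-2,-4}: single k=0 term ⇒ +0.329394;  D = +0.247370+0.217505i
d^4_{-1,-4}: single k=0 term ⇒ -0.466767;  D = -0.029872+0.465810i
d^4_{0,-4}: single k=0 term ⇒ +0.522908;  D = -0.433583+0.292299i
d^4_{1,-4}: single k=0 term ⇒ -0.468641;  D = -0.444788-0.147610i
d^4_{2,-4}: single k=0 term ⇒ +0.332044;  D = -0.109722-0.313392i
d^4_{3,-4}: single k=0 term ⇒ -0.177841;  D = +0.096987-0.149067i
d^4_{4,-4}: single k=0 term ⇒ +0.063002;  D = +0.062799-0.005059i
Y_4^{m'}(θ=0.877,φ=3.9877) and Σ D·Y over m':
  (+0.0278-0.0554i)·(-0.1501+0.0372i)  (+0.1725-0.0336i)·(+0.2995+0.2064i)  (+0.2474+0.2175i)·(-0.0446-0.3655i)  (-0.0299+0.4658i)·(+0.0212-0.0240i)  (-0.4336+0.2923i)·(-0.3613+0.0000i)  (-0.4448-0.1476i)·(-0.0212-0.0240i)  (-0.1097-0.3134i)·(-0.0446+0.3655i)  (+0.0970-0.1491i)·(-0.2995+0.2064i)  (+0.0628-0.0051i)·(-0.1501-0.0372i)
Y_4^-4(R⁻¹ n̂) = +0.409574-0.109488i

Re=0.4096 Im=-0.1095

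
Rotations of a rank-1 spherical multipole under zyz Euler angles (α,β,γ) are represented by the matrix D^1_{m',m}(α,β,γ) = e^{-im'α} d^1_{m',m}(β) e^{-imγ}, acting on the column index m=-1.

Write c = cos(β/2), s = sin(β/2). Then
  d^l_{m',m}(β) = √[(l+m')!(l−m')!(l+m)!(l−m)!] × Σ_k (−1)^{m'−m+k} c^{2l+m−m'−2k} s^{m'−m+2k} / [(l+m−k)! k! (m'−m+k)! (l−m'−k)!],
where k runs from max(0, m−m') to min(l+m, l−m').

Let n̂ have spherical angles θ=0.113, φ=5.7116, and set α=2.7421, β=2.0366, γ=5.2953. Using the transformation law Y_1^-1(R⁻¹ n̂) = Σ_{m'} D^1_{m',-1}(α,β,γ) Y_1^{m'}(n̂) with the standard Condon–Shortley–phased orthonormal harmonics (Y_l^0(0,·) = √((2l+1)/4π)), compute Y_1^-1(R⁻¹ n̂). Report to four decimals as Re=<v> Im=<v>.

Re=-0.1649 Im=0.2380

Need the full column D^1_{m',-1} for m'=−1..1 at α=2.7421, β=2.0366, γ=5.2953.
cos(β/2)=0.524814, sin(β/2)=0.851217
d^1_{-1,-1}: single k=0 term ⇒ +0.275430;  D = -0.050236+0.270809i
d^1_{0,-1}: single k=0 term ⇒ -0.631772;  D = -0.347763+0.527444i
d^1_{1,-1}: single k=0 term ⇒ +0.724570;  D = -0.602722+0.402155i
Y_1^{m'}(θ=0.113,φ=5.7116) and Σ D·Y over m':
  (-0.0502+0.2708i)·(+0.0328+0.0211i)  (-0.3478+0.5274i)·(+0.4855+0.0000i)  (-0.6027+0.4022i)·(-0.0328+0.0211i)
Y_1^-1(R⁻¹ n̂) = -0.164915+0.238002i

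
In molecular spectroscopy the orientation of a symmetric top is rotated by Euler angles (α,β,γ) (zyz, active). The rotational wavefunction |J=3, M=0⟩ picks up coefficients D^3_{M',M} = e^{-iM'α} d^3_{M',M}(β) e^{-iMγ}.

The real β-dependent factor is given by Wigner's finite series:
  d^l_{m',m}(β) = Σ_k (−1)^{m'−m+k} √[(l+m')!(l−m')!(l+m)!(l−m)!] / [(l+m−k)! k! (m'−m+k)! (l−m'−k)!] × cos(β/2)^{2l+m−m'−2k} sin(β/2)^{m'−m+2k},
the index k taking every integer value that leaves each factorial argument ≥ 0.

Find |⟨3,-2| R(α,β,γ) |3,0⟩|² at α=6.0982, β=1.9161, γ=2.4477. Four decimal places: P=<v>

D^3_{-2,0}(6.0982,1.9161,2.4477) = e^{-i·-2·6.0982}·d^3_{-2,0}(1.9161)·e^{-i·0·2.4477}. Compute d first:
With c≡cos(β/2)=0.575116 and s≡sin(β/2)=0.818072, N=[1·120·6·6]^{1/2}=65.726707
k: max(0,(0)−(-2))=2 … min(3+(0),3−(-2))=3
  k=2: (−1)^0·65.7267/(12)·0.5751^4·0.8181^2 = +0.401020
  k=3: (−1)^1·65.7267/(12)·0.5751^2·0.8181^4 = -0.811404
d^3_{-2,0}(1.9161) = +0.401020 -0.811404 = -0.410384
|D^3_{-2,0}|² = |d^3_{-2,0}(β)|² = (-0.410384)² = 0.168415 (the z-rotation phases have unit modulus)

P=0.1684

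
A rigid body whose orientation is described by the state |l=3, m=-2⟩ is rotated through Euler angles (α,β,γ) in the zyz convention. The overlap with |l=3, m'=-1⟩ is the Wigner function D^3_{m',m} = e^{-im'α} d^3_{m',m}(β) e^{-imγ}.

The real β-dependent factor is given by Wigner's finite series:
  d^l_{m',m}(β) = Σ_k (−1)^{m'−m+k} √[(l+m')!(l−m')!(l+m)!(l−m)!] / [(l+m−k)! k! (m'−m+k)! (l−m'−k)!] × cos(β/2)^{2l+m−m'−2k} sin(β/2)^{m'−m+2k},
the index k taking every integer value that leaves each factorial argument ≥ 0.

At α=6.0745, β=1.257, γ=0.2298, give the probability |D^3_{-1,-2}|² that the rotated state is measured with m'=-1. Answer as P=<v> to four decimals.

First d^3_{-1,-2}(β=1.257), then the phase factors e^{-i(-1)α} and e^{-i(-2)γ}:
With c≡cos(β/2)=0.808910 and s≡sin(β/2)=0.587932, N=[2·24·1·120]^{1/2}=75.894664
k: max(0,(-2)−(-1))=0 … min(3+(-2),3−(-1))=1
  k=0: (−1)^1·75.8947/(24)·0.8089^5·0.5879^1 = -0.643916
  k=1: (−1)^2·75.8947/(12)·0.8089^3·0.5879^3 = +0.680319
d^3_{-1,-2}(1.257) = -0.643916 +0.680319 = +0.036403
|D^3_{-1,-2}|² = |d^3_{-1,-2}(β)|² = (+0.036403)² = 0.001325 (the z-rotation phases have unit modulus)

P=0.0013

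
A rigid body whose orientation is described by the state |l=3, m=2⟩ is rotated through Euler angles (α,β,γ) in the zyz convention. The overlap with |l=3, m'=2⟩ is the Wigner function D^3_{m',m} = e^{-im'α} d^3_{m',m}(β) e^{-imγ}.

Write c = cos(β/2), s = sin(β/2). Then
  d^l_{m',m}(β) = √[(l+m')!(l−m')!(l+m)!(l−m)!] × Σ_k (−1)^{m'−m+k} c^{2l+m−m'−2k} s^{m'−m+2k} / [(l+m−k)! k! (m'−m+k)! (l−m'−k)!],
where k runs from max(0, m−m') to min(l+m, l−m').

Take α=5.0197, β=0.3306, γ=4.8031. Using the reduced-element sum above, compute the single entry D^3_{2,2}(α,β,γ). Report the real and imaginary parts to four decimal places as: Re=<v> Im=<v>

Split into d^3_{2,2}(β=0.3306) × two z-phases.
With c≡cos(β/2)=0.986369 and s≡sin(β/2)=0.164548, N=[120·1·120·1]^{1/2}=120.000000
k: max(0,(2)−(2))=0 … min(3+(2),3−(2))=1
  k=0: (−1)^0·120.0000/(120)·0.9864^6·0.1645^0 = +0.920951
  k=1: (−1)^1·120.0000/(24)·0.9864^4·0.1645^2 = -0.128149
d^3_{2,2}(0.3306) = +0.920951 -0.128149 = +0.792802
Attach z-rotation phases: D = e^{-i(2)(5.0197)}·(+0.792802)·e^{-i(2)(4.8031)} = +0.554596-0.566532i

Re=0.5546 Im=-0.5665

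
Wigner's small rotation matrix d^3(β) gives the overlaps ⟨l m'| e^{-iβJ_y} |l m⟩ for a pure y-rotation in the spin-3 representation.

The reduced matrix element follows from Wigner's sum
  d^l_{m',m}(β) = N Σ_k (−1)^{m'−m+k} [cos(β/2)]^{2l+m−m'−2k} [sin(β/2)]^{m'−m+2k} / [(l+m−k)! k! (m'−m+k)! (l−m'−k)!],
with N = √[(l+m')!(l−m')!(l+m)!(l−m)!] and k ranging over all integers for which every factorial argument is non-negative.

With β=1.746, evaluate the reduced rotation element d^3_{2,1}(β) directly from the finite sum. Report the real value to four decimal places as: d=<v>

d^3_{2,1}(β=1.746) via Wigner's sum:
c=cos(1.746/2)=0.642531, s=sin(1.746/2)=0.766260; N=√[120·1·24·2]=75.894664
Admissible k: 0..1 (factorial args all ≥0)
  k=0: (−1)^1·75.8947/(24)·0.6425^5·0.7663^1 = -0.265366
  k=1: (−1)^2·75.8947/(12)·0.6425^3·0.7663^3 = +0.754814
d^3_{2,1}(1.746) = -0.265366 +0.754814 = +0.489448

d=0.4894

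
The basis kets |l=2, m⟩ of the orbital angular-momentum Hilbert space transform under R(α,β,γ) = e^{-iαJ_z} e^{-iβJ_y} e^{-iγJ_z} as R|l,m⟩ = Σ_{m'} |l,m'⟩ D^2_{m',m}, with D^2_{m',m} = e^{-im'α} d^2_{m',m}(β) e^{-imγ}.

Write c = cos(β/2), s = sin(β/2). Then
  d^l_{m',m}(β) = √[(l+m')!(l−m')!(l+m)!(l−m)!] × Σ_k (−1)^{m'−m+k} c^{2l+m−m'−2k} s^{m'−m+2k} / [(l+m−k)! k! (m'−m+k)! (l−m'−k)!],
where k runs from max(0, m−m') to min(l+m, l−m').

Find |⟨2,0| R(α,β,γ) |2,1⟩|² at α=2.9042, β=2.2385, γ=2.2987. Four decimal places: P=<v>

P=0.3546

D^2_{0,1}(2.9042,2.2385,2.2987) = e^{-i·0·2.9042}·d^2_{0,1}(2.2385)·e^{-i·1·2.2987}. Compute d first:
Half-angle: c=0.436357, s=0.899773. N=√(2·2·6·1)=4.898979
k∈{1,2} keeps every argument non-negative
  k=1: (−1)^0·4.8990/(2)·0.4364^3·0.8998^1 = +0.183120
  k=2: (−1)^1·4.8990/(2)·0.4364^1·0.8998^3 = -0.778605
d^2_{0,1}(2.2385) = +0.183120 -0.778605 = -0.595485
|D^2_{0,1}|² = |d^2_{0,1}(β)|² = (-0.595485)² = 0.354603 (the z-rotation phases have unit modulus)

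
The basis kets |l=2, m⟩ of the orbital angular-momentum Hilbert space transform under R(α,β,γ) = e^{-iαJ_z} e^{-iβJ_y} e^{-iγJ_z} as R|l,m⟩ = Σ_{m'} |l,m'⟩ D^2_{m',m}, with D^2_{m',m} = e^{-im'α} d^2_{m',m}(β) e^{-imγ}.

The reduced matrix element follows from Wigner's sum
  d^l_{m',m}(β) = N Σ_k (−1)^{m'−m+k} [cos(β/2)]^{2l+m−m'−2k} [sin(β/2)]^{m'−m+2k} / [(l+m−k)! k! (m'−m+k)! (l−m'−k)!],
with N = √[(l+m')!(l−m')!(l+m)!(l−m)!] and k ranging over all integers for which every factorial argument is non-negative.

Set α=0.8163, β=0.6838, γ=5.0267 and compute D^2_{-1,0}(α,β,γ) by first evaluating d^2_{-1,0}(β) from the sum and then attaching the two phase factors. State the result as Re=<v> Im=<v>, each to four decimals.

First d^2_{-1,0}(β=0.6838), then the phase factors e^{-i(-1)α} and e^{-i(0)γ}:
With c≡cos(β/2)=0.942119 and s≡sin(β/2)=0.335278, N=[1·6·2·2]^{1/2}=4.898979
k: max(0,(0)−(-1))=1 … min(2+(0),2−(-1))=2
  k=1: (−1)^0·4.8990/(2)·0.9421^3·0.3353^1 = +0.686749
  k=2: (−1)^1·4.8990/(2)·0.9421^1·0.3353^3 = -0.086975
d^2_{-1,0}(0.6838) = +0.686749 -0.086975 = +0.599774
Attach z-rotation phases: D = e^{-i(-1)(0.8163)}·(+0.599774)·e^{-i(0)(5.0267)} = +0.410798+0.437005i

Re=0.4108 Im=0.4370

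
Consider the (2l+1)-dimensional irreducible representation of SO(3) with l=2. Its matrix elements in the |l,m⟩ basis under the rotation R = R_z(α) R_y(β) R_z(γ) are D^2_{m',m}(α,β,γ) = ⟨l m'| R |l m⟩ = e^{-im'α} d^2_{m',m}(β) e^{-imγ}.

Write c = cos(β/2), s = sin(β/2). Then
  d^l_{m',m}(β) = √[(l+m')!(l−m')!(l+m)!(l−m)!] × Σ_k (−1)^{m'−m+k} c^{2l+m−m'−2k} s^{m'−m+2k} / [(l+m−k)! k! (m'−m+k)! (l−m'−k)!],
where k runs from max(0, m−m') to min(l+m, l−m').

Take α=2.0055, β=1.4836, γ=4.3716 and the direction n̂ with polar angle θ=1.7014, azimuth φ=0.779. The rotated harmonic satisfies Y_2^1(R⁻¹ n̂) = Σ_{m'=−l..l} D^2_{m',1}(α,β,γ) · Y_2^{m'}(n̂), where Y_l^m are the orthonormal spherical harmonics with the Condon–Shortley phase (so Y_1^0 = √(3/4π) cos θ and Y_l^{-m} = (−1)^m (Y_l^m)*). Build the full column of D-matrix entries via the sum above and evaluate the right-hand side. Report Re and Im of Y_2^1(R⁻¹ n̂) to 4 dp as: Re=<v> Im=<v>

Re=-0.2056 Im=-0.1149

Need the full column D^2_{m',1} for m'=−2..2 at α=2.0055, β=1.4836, γ=4.3716.
cos(β/2)=0.737254, sin(β/2)=0.675616
d^2_{-2,1}: single k=3 term ⇒ +0.454723;  D = +0.425478-0.160442i
d^2_{-1,1}: k∈[2..3] ⇒ +0.744312 -0.208353 = +0.535959;  D = -0.382716-0.375208i
d^2_{0,1}: k∈[1..2] ⇒ +0.663172 -0.556920 = +0.106253;  D = -0.035513+0.100142i
d^2_{1,1}: k∈[0..1] ⇒ +0.295439 -0.744312 = -0.448873;  D = -0.446895+0.042094i
d^2_{2,1}: single k=0 term ⇒ -0.541478;  D = +0.273089+0.467569i
Y_2^{m'}(θ=1.7014,φ=0.779) and Σ D·Y over m':
  (+0.4255-0.1604i)·(+0.0049-0.3797i)  (-0.3827-0.3752i)·(-0.0710+0.0701i)  (-0.0355+0.1001i)·(-0.2993+0.0000i)  (-0.4469+0.0421i)·(+0.0710+0.0701i)  (+0.2731+0.4676i)·(+0.0049+0.3797i)
Y_2^1(R⁻¹ n̂) = -0.205636-0.114865i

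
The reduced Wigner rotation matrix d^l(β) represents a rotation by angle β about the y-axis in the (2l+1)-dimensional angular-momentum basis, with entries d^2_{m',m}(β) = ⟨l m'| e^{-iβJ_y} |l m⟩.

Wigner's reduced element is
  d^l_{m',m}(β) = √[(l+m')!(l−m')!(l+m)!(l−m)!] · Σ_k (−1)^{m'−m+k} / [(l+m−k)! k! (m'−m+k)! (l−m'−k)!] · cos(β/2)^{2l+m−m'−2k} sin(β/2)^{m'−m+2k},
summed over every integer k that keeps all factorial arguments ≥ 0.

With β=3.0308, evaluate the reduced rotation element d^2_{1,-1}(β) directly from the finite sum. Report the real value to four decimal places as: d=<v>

d=-0.9847

d^2_{1,-1}(β=3.0308) via Wigner's sum:
Half-angle: c=0.055368, s=0.998466. N=√(6·1·1·6)=6.000000
k∈{0,1} keeps every argument non-negative
  k=0: (−1)^2·6.0000/(2)·0.0554^2·0.9985^2 = +0.009169
  k=1: (−1)^3·6.0000/(6)·0.0554^0·0.9985^4 = -0.993878
d^2_{1,-1}(3.0308) = +0.009169 -0.993878 = -0.984710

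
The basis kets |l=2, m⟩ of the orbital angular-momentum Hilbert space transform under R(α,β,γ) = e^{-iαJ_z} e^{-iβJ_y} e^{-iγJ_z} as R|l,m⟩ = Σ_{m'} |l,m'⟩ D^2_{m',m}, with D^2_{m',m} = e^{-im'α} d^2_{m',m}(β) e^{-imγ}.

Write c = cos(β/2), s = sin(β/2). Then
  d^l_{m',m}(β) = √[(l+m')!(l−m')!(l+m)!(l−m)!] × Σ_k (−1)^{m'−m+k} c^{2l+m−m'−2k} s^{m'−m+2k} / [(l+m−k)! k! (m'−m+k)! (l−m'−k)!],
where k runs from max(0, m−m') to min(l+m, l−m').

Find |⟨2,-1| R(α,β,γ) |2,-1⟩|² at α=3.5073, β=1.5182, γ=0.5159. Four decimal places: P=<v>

P=0.2218

D^2_{-1,-1}(3.5073,1.5182,0.5159) = e^{-i·-1·3.5073}·d^2_{-1,-1}(1.5182)·e^{-i·-1·0.5159}. Compute d first:
Half-angle: c=0.725456, s=0.688269. N=√(1·6·1·6)=6.000000
The bounds max(0,m−m')=0 and min(l+m,l−m')=1 give 2 terms
  k=0: (−1)^0·6.0000/(6)·0.7255^4·0.6883^0 = +0.276977
  k=1: (−1)^1·6.0000/(2)·0.7255^2·0.6883^2 = -0.747927
d^2_{-1,-1}(1.5182) = +0.276977 -0.747927 = -0.470950
|D^2_{-1,-1}|² = |d^2_{-1,-1}(β)|² = (-0.470950)² = 0.221794 (the z-rotation phases have unit modulus)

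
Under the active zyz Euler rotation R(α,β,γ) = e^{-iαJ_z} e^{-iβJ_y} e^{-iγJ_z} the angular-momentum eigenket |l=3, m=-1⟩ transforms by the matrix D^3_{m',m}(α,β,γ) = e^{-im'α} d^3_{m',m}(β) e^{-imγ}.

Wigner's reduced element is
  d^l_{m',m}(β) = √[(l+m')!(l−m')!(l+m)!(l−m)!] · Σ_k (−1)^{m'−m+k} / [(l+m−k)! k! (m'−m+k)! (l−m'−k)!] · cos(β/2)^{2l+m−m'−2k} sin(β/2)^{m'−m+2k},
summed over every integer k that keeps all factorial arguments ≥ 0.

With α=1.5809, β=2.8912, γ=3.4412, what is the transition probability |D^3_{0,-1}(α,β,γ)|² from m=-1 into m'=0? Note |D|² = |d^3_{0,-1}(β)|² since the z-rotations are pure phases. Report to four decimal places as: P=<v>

P=0.1570

D^3_{0,-1}(1.5809,2.8912,3.4412) = e^{-i·0·1.5809}·d^3_{0,-1}(2.8912)·e^{-i·-1·3.4412}. Compute d first:
Half-angle: c=0.124870, s=0.992173. N=√(6·6·2·24)=41.569219
The bounds max(0,m−m')=0 and min(l+m,l−m')=2 give 3 terms
  k=0: (−1)^1·41.5692/(12)·0.1249^5·0.9922^1 = -0.000104
  k=1: (−1)^2·41.5692/(4)·0.1249^3·0.9922^3 = +0.019763
  k=2: (−1)^3·41.5692/(12)·0.1249^1·0.9922^5 = -0.415896
d^3_{0,-1}(2.8912) = -0.000104 +0.019763 -0.415896 = -0.396238
|D^3_{0,-1}|² = |d^3_{0,-1}(β)|² = (-0.396238)² = 0.157004 (the z-rotation phases have unit modulus)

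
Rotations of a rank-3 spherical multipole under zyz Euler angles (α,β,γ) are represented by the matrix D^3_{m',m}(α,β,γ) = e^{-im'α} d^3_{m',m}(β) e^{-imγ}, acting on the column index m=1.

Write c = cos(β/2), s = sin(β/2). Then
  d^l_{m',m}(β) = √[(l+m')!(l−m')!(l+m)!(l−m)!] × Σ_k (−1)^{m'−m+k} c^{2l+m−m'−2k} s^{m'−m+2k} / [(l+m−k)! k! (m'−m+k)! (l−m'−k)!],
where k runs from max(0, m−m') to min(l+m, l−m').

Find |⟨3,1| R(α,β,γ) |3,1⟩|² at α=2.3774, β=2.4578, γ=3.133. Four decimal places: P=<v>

P=0.1963

D^3_{1,1}(2.3774,2.4578,3.133) = e^{-i·1·2.3774}·d^3_{1,1}(2.4578)·e^{-i·1·3.133}. Compute d first:
With c≡cos(β/2)=0.335274 and s≡sin(β/2)=0.942121, N=[24·2·24·2]^{1/2}=48.000000
k: max(0,(1)−(1))=0 … min(3+(1),3−(1))=2
  k=0: (−1)^0·48.0000/(48)·0.3353^6·0.9421^0 = +0.001420
  k=1: (−1)^1·48.0000/(6)·0.3353^4·0.9421^2 = -0.089723
  k=2: (−1)^2·48.0000/(8)·0.3353^2·0.9421^4 = +0.531346
d^3_{1,1}(2.4578) = +0.001420 -0.089723 +0.531346 = +0.443044
|D^3_{1,1}|² = |d^3_{1,1}(β)|² = (+0.443044)² = 0.196288 (the z-rotation phases have unit modulus)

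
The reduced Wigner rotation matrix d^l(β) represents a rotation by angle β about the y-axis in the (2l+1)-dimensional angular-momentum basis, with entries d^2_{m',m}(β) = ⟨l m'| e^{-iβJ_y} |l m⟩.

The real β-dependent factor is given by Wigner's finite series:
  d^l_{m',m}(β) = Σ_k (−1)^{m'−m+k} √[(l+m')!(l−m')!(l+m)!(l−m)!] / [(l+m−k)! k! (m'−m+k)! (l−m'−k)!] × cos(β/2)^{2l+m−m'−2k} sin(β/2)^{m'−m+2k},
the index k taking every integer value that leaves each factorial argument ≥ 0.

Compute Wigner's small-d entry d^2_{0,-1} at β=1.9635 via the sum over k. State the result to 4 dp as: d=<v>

d^2_{0,-1}(β=1.9635) via Wigner's sum:
Half-angle: c=0.555568, s=0.831471. N=√(2·2·1·6)=4.898979
k: max(0,(-1)−(0))=0 … min(2+(-1),2−(0))=1
  k=0: (−1)^1·4.8990/(2)·0.5556^3·0.8315^1 = -0.349249
  k=1: (−1)^2·4.8990/(2)·0.5556^1·0.8315^3 = +0.782266
d^2_{0,-1}(1.9635) = -0.349249 +0.782266 = +0.433017

d=0.4330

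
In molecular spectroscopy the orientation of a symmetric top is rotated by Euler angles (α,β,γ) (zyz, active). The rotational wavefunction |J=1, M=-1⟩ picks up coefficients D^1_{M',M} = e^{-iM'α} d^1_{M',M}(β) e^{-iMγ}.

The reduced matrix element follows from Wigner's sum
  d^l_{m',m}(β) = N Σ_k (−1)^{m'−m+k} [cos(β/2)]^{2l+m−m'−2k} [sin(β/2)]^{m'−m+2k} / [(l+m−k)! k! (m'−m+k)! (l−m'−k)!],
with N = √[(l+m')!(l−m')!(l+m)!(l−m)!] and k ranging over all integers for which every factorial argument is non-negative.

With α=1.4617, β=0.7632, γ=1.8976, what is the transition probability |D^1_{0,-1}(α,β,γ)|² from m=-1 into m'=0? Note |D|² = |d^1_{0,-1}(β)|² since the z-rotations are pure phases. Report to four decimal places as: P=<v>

P=0.2389

First d^1_{0,-1}(β=0.7632), then the phase factors e^{-i(0)α} and e^{-i(-1)γ}:
c=cos(0.7632/2)=0.928070, s=sin(0.7632/2)=0.372406; N=√[1·1·1·2]=1.414214
k: max(0,(-1)−(0))=0 … min(1+(-1),1−(0))=0
  k=0: (−1)^1·1.4142/(1)·0.9281^1·0.3724^1 = -0.488779
d^1_{0,-1}(0.7632) = -0.488779
|D^1_{0,-1}|² = |d^1_{0,-1}(β)|² = (-0.488779)² = 0.238905 (the z-rotation phases have unit modulus)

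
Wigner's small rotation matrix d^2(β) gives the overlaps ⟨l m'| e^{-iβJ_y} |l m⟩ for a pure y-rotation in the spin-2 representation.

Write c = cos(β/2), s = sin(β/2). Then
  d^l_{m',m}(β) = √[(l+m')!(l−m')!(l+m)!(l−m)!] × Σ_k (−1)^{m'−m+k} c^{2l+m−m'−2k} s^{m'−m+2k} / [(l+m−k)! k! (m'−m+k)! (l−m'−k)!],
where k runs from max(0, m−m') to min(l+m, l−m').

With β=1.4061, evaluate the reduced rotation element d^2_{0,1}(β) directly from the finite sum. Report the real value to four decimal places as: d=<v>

d^2_{0,1}(β=1.4061) via Wigner's sum:
Half-angle: c=0.762874, s=0.646547. N=√(2·2·6·1)=4.898979
k∈{1,2} keeps every argument non-negative
  k=1: (−1)^0·4.8990/(2)·0.7629^3·0.6465^1 = +0.703127
  k=2: (−1)^1·4.8990/(2)·0.7629^1·0.6465^3 = -0.505044
d^2_{0,1}(1.4061) = +0.703127 -0.505044 = +0.198083

d=0.1981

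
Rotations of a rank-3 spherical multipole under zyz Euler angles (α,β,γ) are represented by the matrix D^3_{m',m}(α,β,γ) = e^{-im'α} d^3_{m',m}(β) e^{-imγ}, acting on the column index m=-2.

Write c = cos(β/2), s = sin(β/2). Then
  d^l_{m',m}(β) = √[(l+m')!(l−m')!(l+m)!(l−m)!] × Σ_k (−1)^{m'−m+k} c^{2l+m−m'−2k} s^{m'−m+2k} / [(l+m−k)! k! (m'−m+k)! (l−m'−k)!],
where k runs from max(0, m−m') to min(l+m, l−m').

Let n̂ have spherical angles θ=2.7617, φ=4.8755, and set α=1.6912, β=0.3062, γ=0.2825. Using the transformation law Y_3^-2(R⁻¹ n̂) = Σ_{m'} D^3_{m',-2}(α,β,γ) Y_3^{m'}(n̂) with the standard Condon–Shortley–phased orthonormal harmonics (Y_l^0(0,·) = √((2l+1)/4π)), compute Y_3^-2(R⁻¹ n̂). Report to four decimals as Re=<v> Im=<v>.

Need the full column D^3_{m',-2} for m'=−3..3 at α=1.6912, β=0.3062, γ=0.2825.
cos(β/2)=0.988303, sin(β/2)=0.152503
d^3_{-3,-2}: single k=1 term ⇒ +0.352212;  D = +0.281540-0.211632i
d^3_{-2,-2}: k∈[0..1] ⇒ +0.931839 -0.110939 = +0.820900;  D = -0.568497-0.592189i
d^3_{-1,-2}: k∈[0..1] ⇒ -0.454703 +0.021654 = -0.433049;  D = +0.274114-0.335251i
d^3_{0,-2}: k∈[0..1] ⇒ +0.121528 -0.002894 = +0.118634;  D = +0.100197+0.063519i
d^3_{1,-2}: k∈[0..1] ⇒ -0.021654 +0.000258 = -0.021396;  D = -0.009202+0.019316i
d^3_{2,-2}: k∈[0..1] ⇒ +0.002642 -0.000013 = +0.002629;  D = -0.002492-0.000837i
d^3_{3,-2}: single k=0 term ⇒ -0.000200;  D = +0.000040-0.000196i
Y_3^{m'}(θ=2.7617,φ=4.8755) and Σ D·Y over m':
  (+0.2815-0.2116i)·(-0.0100-0.0188i)  (-0.5685-0.5922i)·(+0.1236-0.0418i)  (+0.2741-0.3353i)·(+0.0645+0.3917i)  (+0.1002+0.0635i)·(-0.4549+0.0000i)  (-0.0092+0.0193i)·(-0.0645+0.3917i)  (-0.0025-0.0008i)·(+0.1236+0.0418i)  (+0.0000-0.0002i)·(+0.0100-0.0188i)
Y_3^-2(R⁻¹ n̂) = -0.005676-0.000797i

Re=-0.0057 Im=-0.0008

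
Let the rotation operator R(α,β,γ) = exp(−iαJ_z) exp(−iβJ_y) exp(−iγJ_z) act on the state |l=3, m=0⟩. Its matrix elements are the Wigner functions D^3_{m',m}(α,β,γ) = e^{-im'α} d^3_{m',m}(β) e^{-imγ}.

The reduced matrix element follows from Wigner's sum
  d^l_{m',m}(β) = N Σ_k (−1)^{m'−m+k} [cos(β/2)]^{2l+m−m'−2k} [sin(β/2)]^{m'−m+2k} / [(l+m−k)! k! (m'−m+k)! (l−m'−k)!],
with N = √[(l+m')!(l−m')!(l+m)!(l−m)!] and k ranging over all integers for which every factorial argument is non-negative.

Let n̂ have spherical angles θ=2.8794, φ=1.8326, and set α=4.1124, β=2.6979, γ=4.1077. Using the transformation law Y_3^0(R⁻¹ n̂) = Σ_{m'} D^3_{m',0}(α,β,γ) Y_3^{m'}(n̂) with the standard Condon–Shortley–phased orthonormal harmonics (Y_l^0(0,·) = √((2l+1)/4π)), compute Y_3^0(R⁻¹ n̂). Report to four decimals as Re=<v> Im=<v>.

Need the full column D^3_{m',0} for m'=−3..3 at α=4.1124, β=2.6979, γ=4.1077.
cos(β/2)=0.220031, sin(β/2)=0.975493
d^3_{-3,0}: single k=3 term ⇒ +0.044222;  D = +0.043066-0.010046i
d^3_{-2,0}: k∈[2..3] ⇒ +0.012216 -0.240118 = -0.227902;  D = +0.082587-0.212412i
d^3_{-1,0}: k∈[1..3] ⇒ +0.001743 -0.102763 +0.673279 = +0.572259;  D = -0.323117-0.472309i
d^3_{0,0}: k∈[0..3] ⇒ +0.000113 -0.020074 +0.394554 -0.861677 = -0.487083;  D = -0.487083+0.000000i
d^3_{1,0}: k∈[0..2] ⇒ -0.001743 +0.102763 -0.673279 = -0.572259;  D = +0.323117-0.472309i
d^3_{2,0}: k∈[0..1] ⇒ +0.012216 -0.240118 = -0.227902;  D = +0.082587+0.212412i
d^3_{3,0}: single k=0 term ⇒ -0.044222;  D = -0.043066-0.010046i
Y_3^{m'}(θ=2.8794,φ=1.8326) and Σ D·Y over m':
  (+0.0431-0.0100i)·(+0.0051+0.0051i)  (+0.0826-0.2124i)·(+0.0574-0.0332i)  (-0.3231-0.4723i)·(-0.0794-0.2965i)  (-0.4871+0.0000i)·(-0.5998+0.0000i)  (+0.3231-0.4723i)·(+0.0794-0.2965i)  (+0.0826+0.2124i)·(+0.0574+0.0332i)  (-0.0431-0.0100i)·(-0.0051+0.0051i)
Y_3^0(R⁻¹ n̂) = +0.059367+0.000000i

Re=0.0594 Im=0.0000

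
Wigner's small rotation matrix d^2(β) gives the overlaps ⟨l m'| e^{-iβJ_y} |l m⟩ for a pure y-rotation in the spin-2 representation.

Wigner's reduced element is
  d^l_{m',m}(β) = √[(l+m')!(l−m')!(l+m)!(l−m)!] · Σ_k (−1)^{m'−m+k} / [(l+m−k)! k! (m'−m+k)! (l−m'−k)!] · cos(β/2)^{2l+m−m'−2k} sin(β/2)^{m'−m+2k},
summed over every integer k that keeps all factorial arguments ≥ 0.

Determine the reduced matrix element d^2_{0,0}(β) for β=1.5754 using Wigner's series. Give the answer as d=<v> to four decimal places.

d^2_{0,0}(β=1.5754) via Wigner's sum:
Half-angle: c=0.705477, s=0.708733. N=√(2·2·2·2)=4.000000
k∈{0,1,2} keeps every argument non-negative
  k=0: (−1)^0·4.0000/(4)·0.7055^4·0.7087^0 = +0.247703
  k=1: (−1)^1·4.0000/(1)·0.7055^2·0.7087^2 = -0.999979
  k=2: (−1)^2·4.0000/(4)·0.7055^0·0.7087^4 = +0.252307
d^2_{0,0}(1.5754) = +0.247703 -0.999979 +0.252307 = -0.499968

d=-0.5000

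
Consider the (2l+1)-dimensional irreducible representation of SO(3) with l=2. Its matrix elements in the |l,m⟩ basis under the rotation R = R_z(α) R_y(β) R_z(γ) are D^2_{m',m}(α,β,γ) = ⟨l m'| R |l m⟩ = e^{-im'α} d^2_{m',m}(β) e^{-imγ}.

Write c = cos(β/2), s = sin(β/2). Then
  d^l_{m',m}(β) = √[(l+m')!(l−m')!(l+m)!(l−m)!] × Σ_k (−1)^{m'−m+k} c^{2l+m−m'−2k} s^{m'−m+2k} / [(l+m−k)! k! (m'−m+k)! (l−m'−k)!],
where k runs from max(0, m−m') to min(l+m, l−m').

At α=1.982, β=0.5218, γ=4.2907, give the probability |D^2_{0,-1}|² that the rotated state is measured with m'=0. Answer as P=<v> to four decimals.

Split into d^2_{0,-1}(β=0.5218) × two z-phases.
c=cos(0.5218/2)=0.966158, s=sin(0.5218/2)=0.257950; N=√[2·2·1·6]=4.898979
Admissible k: 0..1 (factorial args all ≥0)
  k=0: (−1)^1·4.8990/(2)·0.9662^3·0.2580^1 = -0.569844
  k=1: (−1)^2·4.8990/(2)·0.9662^1·0.2580^3 = +0.040619
d^2_{0,-1}(0.5218) = -0.569844 +0.040619 = -0.529225
|D^2_{0,-1}|² = |d^2_{0,-1}(β)|² = (-0.529225)² = 0.280079 (the z-rotation phases have unit modulus)

P=0.2801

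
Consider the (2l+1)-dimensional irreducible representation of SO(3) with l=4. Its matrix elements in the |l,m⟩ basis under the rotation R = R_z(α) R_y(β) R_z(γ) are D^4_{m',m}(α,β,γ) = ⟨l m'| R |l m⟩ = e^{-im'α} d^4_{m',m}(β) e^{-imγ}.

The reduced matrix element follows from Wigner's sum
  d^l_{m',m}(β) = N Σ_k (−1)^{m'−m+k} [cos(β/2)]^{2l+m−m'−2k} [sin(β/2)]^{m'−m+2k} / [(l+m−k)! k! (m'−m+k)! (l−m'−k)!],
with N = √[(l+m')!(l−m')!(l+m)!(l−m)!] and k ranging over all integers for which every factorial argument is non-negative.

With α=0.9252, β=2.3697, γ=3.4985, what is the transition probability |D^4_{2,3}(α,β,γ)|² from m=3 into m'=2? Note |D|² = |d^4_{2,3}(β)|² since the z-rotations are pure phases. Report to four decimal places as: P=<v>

P=0.0041

First d^4_{2,3}(β=2.3697), then the phase factors e^{-i(2)α} and e^{-i(3)γ}:
With c≡cos(β/2)=0.376436 and s≡sin(β/2)=0.926443, N=[720·2·5040·1]^{1/2}=2693.993318
The bounds max(0,m−m')=1 and min(l+m,l−m')=2 give 2 terms
  k=1: (−1)^0·2693.9933/(720)·0.3764^7·0.9264^1 = +0.003713
  k=2: (−1)^1·2693.9933/(240)·0.3764^5·0.9264^3 = -0.067468
d^4_{2,3}(2.3697) = +0.003713 -0.067468 = -0.063755
|D^4_{2,3}|² = |d^4_{2,3}(β)|² = (-0.063755)² = 0.004065 (the z-rotation phases have unit modulus)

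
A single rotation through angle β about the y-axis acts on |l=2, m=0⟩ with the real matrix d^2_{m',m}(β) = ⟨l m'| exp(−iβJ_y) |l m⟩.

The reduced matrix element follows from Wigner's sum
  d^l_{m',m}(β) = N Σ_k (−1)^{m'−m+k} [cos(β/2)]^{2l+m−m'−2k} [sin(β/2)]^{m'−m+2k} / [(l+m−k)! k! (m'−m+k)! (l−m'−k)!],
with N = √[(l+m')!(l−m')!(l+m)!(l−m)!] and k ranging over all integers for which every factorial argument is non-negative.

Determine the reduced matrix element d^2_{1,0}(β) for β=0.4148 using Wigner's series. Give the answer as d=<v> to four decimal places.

d^2_{1,0}(β=0.4148) via Wigner's sum:
c=cos(0.4148/2)=0.978570, s=sin(0.4148/2)=0.205916; N=√[6·1·2·2]=4.898979
The bounds max(0,m−m')=0 and min(l+m,l−m')=1 give 2 terms
  k=0: (−1)^1·4.8990/(2)·0.9786^3·0.2059^1 = -0.472652
  k=1: (−1)^2·4.8990/(2)·0.9786^1·0.2059^3 = +0.020929
d^2_{1,0}(0.4148) = -0.472652 +0.020929 = -0.451723

d=-0.4517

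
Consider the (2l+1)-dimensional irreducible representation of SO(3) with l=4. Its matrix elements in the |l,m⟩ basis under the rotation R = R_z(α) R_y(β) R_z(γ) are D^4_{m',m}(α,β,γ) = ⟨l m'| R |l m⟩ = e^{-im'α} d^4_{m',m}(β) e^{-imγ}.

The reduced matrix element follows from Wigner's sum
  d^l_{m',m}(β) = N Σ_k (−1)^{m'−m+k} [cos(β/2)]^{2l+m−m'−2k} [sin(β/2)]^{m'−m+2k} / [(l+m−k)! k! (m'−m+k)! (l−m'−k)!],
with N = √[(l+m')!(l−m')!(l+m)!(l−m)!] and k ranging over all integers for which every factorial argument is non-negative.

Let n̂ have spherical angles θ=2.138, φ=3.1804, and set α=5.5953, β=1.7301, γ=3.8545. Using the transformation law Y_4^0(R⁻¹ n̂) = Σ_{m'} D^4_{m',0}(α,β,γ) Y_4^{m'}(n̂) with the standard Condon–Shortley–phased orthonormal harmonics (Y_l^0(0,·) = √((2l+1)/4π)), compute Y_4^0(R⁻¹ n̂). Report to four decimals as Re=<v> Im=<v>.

Need the full column D^4_{m',0} for m'=−4..4 at α=5.5953, β=1.7301, γ=3.8545.
cos(β/2)=0.648602, sin(β/2)=0.761128
d^4_{-4,0}: single k=4 term ⇒ +0.496927;  D = -0.459602-0.188949i
d^4_{-3,0}: k∈[3..4] ⇒ +0.598864 -0.824682 = -0.225818;  D = +0.106845+0.198942i
d^4_{-2,0}: k∈[2..4] ⇒ +0.409172 -1.502565 +0.775931 = -0.317462;  D = -0.061522+0.311444i
d^4_{-1,0}: k∈[1..4] ⇒ +0.164369 -1.358096 +1.870203 -0.429236 = +0.247241;  D = +0.191016-0.156974i
d^4_{0,0}: k∈[0..4] ⇒ +0.031320 -0.690089 +2.138188 -1.308645 +0.112632 = +0.283406;  D = +0.283406+0.000000i
d^4_{1,0}: k∈[0..3] ⇒ -0.164369 +1.358096 -1.870203 +0.429236 = -0.247241;  D = -0.191016-0.156974i
d^4_{2,0}: k∈[0..2] ⇒ +0.409172 -1.502565 +0.775931 = -0.317462;  D = -0.061522-0.311444i
d^4_{3,0}: k∈[0..1] ⇒ -0.598864 +0.824682 = +0.225818;  D = -0.106845+0.198942i
d^4_{4,0}: single k=0 term ⇒ +0.496927;  D = -0.459602+0.188949i
Y_4^{m'}(θ=2.138,φ=3.1804) and Σ D·Y over m':
  (-0.4596-0.1889i)·(+0.2212-0.0346i)  (+0.1068+0.1989i)·(+0.4007-0.0469i)  (-0.0615+0.3114i)·(+0.2421-0.0188i)  (+0.1910-0.1570i)·(-0.2098+0.0081i)  (+0.2834+0.0000i)·(-0.2902+0.0000i)  (-0.1910-0.1570i)·(+0.2098+0.0081i)  (-0.0615-0.3114i)·(+0.2421+0.0188i)  (-0.1068+0.1989i)·(-0.4007-0.0469i)  (-0.4596+0.1889i)·(+0.2212+0.0346i)
Y_4^0(R⁻¹ n̂) = -0.290062-0.000000i

Re=-0.2901 Im=0.0000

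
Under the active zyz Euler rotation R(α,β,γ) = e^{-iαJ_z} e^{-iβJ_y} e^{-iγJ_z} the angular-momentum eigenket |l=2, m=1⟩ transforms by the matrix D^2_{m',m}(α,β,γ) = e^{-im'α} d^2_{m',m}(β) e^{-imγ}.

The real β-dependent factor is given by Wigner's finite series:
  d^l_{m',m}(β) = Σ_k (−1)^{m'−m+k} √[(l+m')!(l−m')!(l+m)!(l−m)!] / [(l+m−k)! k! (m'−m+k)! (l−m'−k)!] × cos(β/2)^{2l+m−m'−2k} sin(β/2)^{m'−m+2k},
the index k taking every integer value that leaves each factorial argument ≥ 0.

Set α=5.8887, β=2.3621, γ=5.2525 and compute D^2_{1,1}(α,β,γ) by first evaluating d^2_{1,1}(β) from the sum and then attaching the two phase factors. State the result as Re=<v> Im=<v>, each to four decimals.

Re=-0.0507 Im=-0.3460

Split into d^2_{1,1}(β=2.3621) × two z-phases.
With c≡cos(β/2)=0.379954 and s≡sin(β/2)=0.925005, N=[6·1·6·1]^{1/2}=6.000000
k: max(0,(1)−(1))=0 … min(2+(1),2−(1))=1
  k=0: (−1)^0·6.0000/(6)·0.3800^4·0.9250^0 = +0.020841
  k=1: (−1)^1·6.0000/(2)·0.3800^2·0.9250^2 = -0.370571
d^2_{1,1}(2.3621) = +0.020841 -0.370571 = -0.349730
Phases: e^{-i·(1)·5.8887}=+0.923195+0.384333i, e^{-i·(1)·5.2525}=+0.514231+0.857652i ⇒ D=-0.050750-0.346028i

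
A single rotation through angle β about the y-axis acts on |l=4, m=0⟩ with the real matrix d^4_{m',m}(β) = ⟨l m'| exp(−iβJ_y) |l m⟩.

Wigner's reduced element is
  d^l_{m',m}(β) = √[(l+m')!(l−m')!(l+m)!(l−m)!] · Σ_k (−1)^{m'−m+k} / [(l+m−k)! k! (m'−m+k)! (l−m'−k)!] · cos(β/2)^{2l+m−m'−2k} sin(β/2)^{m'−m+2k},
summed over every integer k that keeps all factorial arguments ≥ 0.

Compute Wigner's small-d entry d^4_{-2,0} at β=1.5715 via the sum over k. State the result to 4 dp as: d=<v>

d^4_{-2,0}(β=1.5715) via Wigner's sum:
Half-angle: c=0.706858, s=0.707356. N=√(2·720·24·24)=910.735966
k: max(0,(0)−(-2))=2 … min(4+(0),4−(-2))=4
  k=2: (−1)^0·910.7360/(96)·0.7069^6·0.7074^2 = +0.592093
  k=3: (−1)^1·910.7360/(36)·0.7069^4·0.7074^4 = -1.581137
  k=4: (−1)^2·910.7360/(96)·0.7069^2·0.7074^6 = +0.593762
d^4_{-2,0}(1.5715) = +0.592093 -1.581137 +0.593762 = -0.395283

d=-0.3953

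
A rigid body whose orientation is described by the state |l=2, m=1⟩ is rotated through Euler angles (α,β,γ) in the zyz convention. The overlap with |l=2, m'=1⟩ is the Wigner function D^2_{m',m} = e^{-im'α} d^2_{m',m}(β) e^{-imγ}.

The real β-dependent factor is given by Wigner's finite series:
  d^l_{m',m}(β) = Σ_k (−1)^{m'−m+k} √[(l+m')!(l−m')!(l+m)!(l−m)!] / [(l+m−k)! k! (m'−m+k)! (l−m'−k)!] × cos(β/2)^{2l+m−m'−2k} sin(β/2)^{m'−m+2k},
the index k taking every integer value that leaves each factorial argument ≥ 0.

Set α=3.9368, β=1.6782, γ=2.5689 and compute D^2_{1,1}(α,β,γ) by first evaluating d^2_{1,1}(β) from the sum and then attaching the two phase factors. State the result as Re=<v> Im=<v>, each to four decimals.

D^2_{1,1}(3.9368,1.6782,2.5689) = e^{-i·1·3.9368}·d^2_{1,1}(1.6782)·e^{-i·1·2.5689}. Compute d first:
With c≡cos(β/2)=0.668133 and s≡sin(β/2)=0.744042, N=[6·1·6·1]^{1/2}=6.000000
Admissible k: 0..1 (factorial args all ≥0)
  k=0: (−1)^0·6.0000/(6)·0.6681^4·0.7440^0 = +0.199274
  k=1: (−1)^1·6.0000/(2)·0.6681^2·0.7440^2 = -0.741382
d^2_{1,1}(1.6782) = +0.199274 -0.741382 = -0.542107
Phases: e^{-i·(1)·3.9368}=-0.700137+0.714009i, e^{-i·(1)·2.5689}=-0.840445-0.541897i ⇒ D=-0.528742+0.119634i

Re=-0.5287 Im=0.1196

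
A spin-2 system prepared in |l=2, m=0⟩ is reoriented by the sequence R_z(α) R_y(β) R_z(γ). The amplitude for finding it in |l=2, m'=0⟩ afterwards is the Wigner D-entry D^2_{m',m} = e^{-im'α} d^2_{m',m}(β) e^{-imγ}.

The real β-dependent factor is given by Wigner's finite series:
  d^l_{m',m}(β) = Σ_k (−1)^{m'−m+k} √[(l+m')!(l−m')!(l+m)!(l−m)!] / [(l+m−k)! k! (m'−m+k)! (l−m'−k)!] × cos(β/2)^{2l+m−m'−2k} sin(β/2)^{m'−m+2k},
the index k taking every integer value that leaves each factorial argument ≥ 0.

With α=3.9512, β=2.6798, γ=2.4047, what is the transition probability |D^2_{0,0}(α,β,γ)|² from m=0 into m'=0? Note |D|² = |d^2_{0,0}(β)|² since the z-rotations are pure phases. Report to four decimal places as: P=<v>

P=0.4931

D^2_{0,0}(3.9512,2.6798,2.4047) = e^{-i·0·3.9512}·d^2_{0,0}(2.6798)·e^{-i·0·2.4047}. Compute d first:
c=cos(2.6798/2)=0.228850, s=sin(2.6798/2)=0.973462; N=√[2·2·2·2]=4.000000
k∈{0,1,2} keeps every argument non-negative
  k=0: (−1)^0·4.0000/(4)·0.2289^4·0.9735^0 = +0.002743
  k=1: (−1)^1·4.0000/(1)·0.2289^2·0.9735^2 = -0.198518
  k=2: (−1)^2·4.0000/(4)·0.2289^0·0.9735^4 = +0.897998
d^2_{0,0}(2.6798) = +0.002743 -0.198518 +0.897998 = +0.702223
|D^2_{0,0}|² = |d^2_{0,0}(β)|² = (+0.702223)² = 0.493117 (the z-rotation phases have unit modulus)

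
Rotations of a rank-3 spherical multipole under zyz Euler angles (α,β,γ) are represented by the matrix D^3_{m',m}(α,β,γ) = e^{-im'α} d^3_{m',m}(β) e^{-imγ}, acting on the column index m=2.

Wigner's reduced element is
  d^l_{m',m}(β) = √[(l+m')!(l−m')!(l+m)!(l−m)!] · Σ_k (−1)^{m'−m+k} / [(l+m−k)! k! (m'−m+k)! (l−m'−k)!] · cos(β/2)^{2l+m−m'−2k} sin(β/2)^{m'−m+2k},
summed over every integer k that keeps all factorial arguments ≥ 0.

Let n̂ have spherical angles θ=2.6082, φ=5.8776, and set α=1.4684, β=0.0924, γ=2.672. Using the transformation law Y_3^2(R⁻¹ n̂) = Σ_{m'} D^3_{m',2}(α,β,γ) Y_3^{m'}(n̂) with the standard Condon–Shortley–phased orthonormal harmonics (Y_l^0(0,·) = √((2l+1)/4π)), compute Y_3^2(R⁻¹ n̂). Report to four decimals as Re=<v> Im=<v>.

Need the full column D^3_{m',2} for m'=−3..3 at α=1.4684, β=0.0924, γ=2.672.
cos(β/2)=0.998933, sin(β/2)=0.046184
d^3_{-3,2}: single k=5 term ⇒ +0.000001;  D = +0.000000-0.000000i
d^3_{-2,2}: k∈[4..5] ⇒ +0.000023 -0.000000 = +0.000023;  D = -0.000017-0.000015i
d^3_{-1,2}: k∈[3..4] ⇒ +0.000621 -0.000001 = +0.000620;  D = -0.000461+0.000416i
d^3_{0,2}: k∈[2..3] ⇒ +0.011633 -0.000025 = +0.011608;  D = +0.006854+0.009368i
d^3_{1,2}: k∈[1..2] ⇒ +0.145268 -0.000621 = +0.144647;  D = +0.124860-0.073026i
d^3_{2,2}: k∈[0..1] ⇒ +0.993615 -0.010619 = +0.982996;  D = -0.406937-0.894809i
d^3_{3,2}: single k=0 term ⇒ -0.112524;  D = +0.106654-0.035868i
Y_3^{m'}(θ=2.6082,φ=5.8776) and Σ D·Y over m':
  (+0.0000-0.0000i)·(+0.0190+0.0514i)  (-0.0000-0.0000i)·(-0.1567-0.1650i)  (-0.0005+0.0004i)·(+0.4088+0.1755i)  (+0.0069+0.0094i)·(-0.2273+0.0000i)  (+0.1249-0.0730i)·(-0.4088+0.1755i)  (-0.4069-0.8948i)·(-0.1567+0.1650i)  (+0.1067-0.0359i)·(-0.0190+0.0514i)
Y_3^2(R⁻¹ n̂) = +0.171146+0.128965i

Re=0.1711 Im=0.1290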